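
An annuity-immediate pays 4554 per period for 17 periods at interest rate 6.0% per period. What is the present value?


PV = PMT * (1 - (1+i)^(-n)) / i
= 4554 * (1 - (1+0.06)^(-17)) / 0.06
= 4554 * (1 - 0.371364) / 0.06
= 4554 * 10.47726
= 47713.4406


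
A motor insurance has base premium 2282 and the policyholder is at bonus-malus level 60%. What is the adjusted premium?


adjusted = base * BM_level / 100
= 2282 * 60 / 100
= 2282 * 0.6
= 1369.2


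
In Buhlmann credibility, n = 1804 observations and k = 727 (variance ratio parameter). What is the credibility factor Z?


Z = n / (n + k)
= 1804 / (1804 + 727)
= 1804 / 2531
= 0.7128


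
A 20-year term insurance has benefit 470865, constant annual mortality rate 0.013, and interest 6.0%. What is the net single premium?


NSP = benefit * sum_{k=0}^{n-1} k_p_x * q * v^(k+1)
With constant q=0.013, v=0.943396
Sum = 0.135341
NSP = 470865 * 0.135341
= 63727.3579


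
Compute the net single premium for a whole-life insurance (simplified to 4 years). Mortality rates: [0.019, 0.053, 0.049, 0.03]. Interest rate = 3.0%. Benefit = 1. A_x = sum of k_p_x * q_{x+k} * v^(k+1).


v = 0.970874
Year 0: k_p_x=1.0, q=0.019, term=0.018447
Year 1: k_p_x=0.981, q=0.053, term=0.049008
Year 2: k_p_x=0.929007, q=0.049, term=0.041658
Year 3: k_p_x=0.883486, q=0.03, term=0.023549
A_x = 0.1327


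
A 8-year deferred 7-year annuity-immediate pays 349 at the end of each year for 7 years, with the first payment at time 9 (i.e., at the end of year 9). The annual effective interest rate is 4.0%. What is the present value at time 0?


PV at time 8 of the 7-year annuity-immediate:
a_n = 349 * (1-(1+0.04)^(-7))/0.04 = 2094.7171
Discount back 8 years to time 0:
PV = 2094.7171 * (1+0.04)^(-8)
= 2094.7171 * 0.73069
= 1530.5893


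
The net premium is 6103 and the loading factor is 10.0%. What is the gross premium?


Gross = net * (1 + loading)
= 6103 * (1 + 0.1)
= 6103 * 1.1
= 6713.3


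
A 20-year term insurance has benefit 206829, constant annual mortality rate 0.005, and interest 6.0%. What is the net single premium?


NSP = benefit * sum_{k=0}^{n-1} k_p_x * q * v^(k+1)
With constant q=0.005, v=0.943396
Sum = 0.055226
NSP = 206829 * 0.055226
= 11422.3412


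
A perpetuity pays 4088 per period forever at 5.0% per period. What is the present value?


PV = PMT / i
= 4088 / 0.05
= 81760.0


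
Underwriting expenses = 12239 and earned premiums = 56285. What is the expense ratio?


Expense ratio = expenses / premiums
= 12239 / 56285
= 0.2174


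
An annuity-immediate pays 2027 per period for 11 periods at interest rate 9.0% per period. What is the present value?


PV = PMT * (1 - (1+i)^(-n)) / i
= 2027 * (1 - (1+0.09)^(-11)) / 0.09
= 2027 * (1 - 0.387533) / 0.09
= 2027 * 6.805191
= 13794.1212


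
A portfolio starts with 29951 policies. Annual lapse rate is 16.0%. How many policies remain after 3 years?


remaining = initial * (1 - lapse)^years
= 29951 * (1 - 0.16)^3
= 29951 * 0.592704
= 17752.0775


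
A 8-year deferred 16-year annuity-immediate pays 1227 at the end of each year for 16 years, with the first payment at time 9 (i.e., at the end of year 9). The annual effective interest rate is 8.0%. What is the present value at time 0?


PV at time 8 of the 16-year annuity-immediate:
a_n = 1227 * (1-(1+0.08)^(-16))/0.08 = 10860.63
Discount back 8 years to time 0:
PV = 10860.63 * (1+0.08)^(-8)
= 10860.63 * 0.540269
= 5867.6604


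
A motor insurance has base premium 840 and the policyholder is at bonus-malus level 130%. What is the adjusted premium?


adjusted = base * BM_level / 100
= 840 * 130 / 100
= 840 * 1.3
= 1092.0


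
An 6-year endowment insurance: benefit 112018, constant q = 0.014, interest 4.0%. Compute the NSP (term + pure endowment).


Term component = 7951.3655
Pure endowment = 6_p_x * v^6 * benefit = 0.918886 * 0.790315 * 112018 = 81348.4474
NSP = 89299.8129


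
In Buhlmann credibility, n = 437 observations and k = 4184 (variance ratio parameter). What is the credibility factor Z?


Z = n / (n + k)
= 437 / (437 + 4184)
= 437 / 4621
= 0.0946


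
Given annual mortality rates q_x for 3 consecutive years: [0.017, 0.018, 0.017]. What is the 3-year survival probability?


p_k = 1 - q_k for each year
Survival = product of (1 - q_k)
= 0.983 * 0.982 * 0.983
= 0.9489


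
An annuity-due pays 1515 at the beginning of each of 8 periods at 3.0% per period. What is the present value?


PV_due = PMT * (1-(1+i)^(-n))/i * (1+i)
PV_immediate = 10634.8337
PV_due = 10634.8337 * 1.03
= 10953.8787


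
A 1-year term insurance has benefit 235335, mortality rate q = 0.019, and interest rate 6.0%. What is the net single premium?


NSP = benefit * q * v
v = 1/(1+i) = 0.943396
NSP = 235335 * 0.019 * 0.943396
= 4218.2689


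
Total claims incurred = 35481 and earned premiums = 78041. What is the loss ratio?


Loss ratio = claims / premiums
= 35481 / 78041
= 0.4546


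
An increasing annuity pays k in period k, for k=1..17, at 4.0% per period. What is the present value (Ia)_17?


(Ia)_n = sum_{k=1}^{n} k * v^k, v = 1/(1+i)
v = 0.961538
Sum computed term by term:
(Ia)_17 = 98.1238


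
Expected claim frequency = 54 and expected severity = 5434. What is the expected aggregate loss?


E[S] = E[N] * E[X]
= 54 * 5434
= 293436


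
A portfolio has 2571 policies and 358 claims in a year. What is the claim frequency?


frequency = claims / policies
= 358 / 2571
= 0.1392


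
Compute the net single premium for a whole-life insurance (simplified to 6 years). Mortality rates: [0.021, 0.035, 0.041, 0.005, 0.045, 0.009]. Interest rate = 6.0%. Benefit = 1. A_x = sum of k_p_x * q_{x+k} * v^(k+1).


v = 0.943396
Year 0: k_p_x=1.0, q=0.021, term=0.019811
Year 1: k_p_x=0.979, q=0.035, term=0.030496
Year 2: k_p_x=0.944735, q=0.041, term=0.032522
Year 3: k_p_x=0.906001, q=0.005, term=0.003588
Year 4: k_p_x=0.901471, q=0.045, term=0.030313
Year 5: k_p_x=0.860905, q=0.009, term=0.005462
A_x = 0.1222


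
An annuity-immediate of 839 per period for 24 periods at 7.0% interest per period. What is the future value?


FV = PMT * ((1+i)^n - 1) / i
= 839 * ((1.07)^24 - 1) / 0.07
= 839 * (5.072367 - 1) / 0.07
= 48810.2268


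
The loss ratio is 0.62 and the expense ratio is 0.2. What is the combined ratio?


Combined ratio = loss ratio + expense ratio
= 0.62 + 0.2
= 0.82


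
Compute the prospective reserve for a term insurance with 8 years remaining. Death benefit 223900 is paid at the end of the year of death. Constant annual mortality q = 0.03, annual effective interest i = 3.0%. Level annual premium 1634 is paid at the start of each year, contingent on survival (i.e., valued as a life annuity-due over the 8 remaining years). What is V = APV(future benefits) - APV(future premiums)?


v = 1/(1+i) = 0.970874
APV(future benefits) per unit = sum_{k=0}^{7} k_p_x * q * v^(k+1) = 0.190653
APV(future benefits) = 223900 * 0.190653 = 42687.1792
Life annuity-due factor ä_{x:8} = sum_{k=0}^{7} k_p_x * v^k = 6.545749
APV(future premiums) = 1634 * 6.545749 = 10695.7535
V = 42687.1792 - 10695.7535
= 31991.4257


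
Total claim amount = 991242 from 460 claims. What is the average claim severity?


severity = total / number
= 991242 / 460
= 2154.8739


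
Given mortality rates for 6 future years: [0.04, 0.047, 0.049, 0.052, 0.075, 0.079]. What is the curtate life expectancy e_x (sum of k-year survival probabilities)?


e_x = sum_{k=1}^{n} k_p_x
k_p_x values:
  1_p_x = 0.96
  2_p_x = 0.91488
  3_p_x = 0.870051
  4_p_x = 0.824808
  5_p_x = 0.762948
  6_p_x = 0.702675
e_x = 5.0354


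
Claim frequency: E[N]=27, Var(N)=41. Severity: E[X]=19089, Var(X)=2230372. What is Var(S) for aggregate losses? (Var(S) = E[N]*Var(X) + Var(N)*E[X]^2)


Var(S) = E[N]*Var(X) + Var(N)*E[X]^2
= 27*2230372 + 41*19089^2
= 60220044 + 14939986761
= 1.5000e+10


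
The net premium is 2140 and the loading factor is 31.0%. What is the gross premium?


Gross = net * (1 + loading)
= 2140 * (1 + 0.31)
= 2140 * 1.31
= 2803.4


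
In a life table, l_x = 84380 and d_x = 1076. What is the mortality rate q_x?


q_x = d_x / l_x
= 1076 / 84380
= 0.0128


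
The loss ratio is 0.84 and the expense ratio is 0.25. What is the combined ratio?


Combined ratio = loss ratio + expense ratio
= 0.84 + 0.25
= 1.09


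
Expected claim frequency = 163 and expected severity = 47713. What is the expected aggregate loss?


E[S] = E[N] * E[X]
= 163 * 47713
= 7.7772e+06


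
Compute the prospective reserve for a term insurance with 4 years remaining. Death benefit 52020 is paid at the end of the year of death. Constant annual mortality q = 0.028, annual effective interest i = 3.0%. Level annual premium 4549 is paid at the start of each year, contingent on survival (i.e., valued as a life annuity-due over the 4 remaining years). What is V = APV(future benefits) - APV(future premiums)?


v = 1/(1+i) = 0.970874
APV(future benefits) per unit = sum_{k=0}^{3} k_p_x * q * v^(k+1) = 0.099893
APV(future benefits) = 52020 * 0.099893 = 5196.4418
Life annuity-due factor ä_{x:4} = sum_{k=0}^{3} k_p_x * v^k = 3.674641
APV(future premiums) = 4549 * 3.674641 = 16715.9416
V = 5196.4418 - 16715.9416
= -11519.4999


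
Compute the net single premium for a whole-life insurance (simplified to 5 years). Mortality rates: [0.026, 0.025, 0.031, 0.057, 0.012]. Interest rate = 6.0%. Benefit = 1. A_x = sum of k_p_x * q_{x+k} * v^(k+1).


v = 0.943396
Year 0: k_p_x=1.0, q=0.026, term=0.024528
Year 1: k_p_x=0.974, q=0.025, term=0.021671
Year 2: k_p_x=0.94965, q=0.031, term=0.024718
Year 3: k_p_x=0.920211, q=0.057, term=0.041547
Year 4: k_p_x=0.867759, q=0.012, term=0.007781
A_x = 0.1202


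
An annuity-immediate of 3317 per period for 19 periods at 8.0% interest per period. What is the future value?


FV = PMT * ((1+i)^n - 1) / i
= 3317 * ((1.08)^19 - 1) / 0.08
= 3317 * (4.315701 - 1) / 0.08
= 137477.2552


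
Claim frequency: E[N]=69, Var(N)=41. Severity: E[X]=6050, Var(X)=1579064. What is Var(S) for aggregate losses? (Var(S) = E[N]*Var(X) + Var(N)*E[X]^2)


Var(S) = E[N]*Var(X) + Var(N)*E[X]^2
= 69*1579064 + 41*6050^2
= 108955416 + 1500702500
= 1.6097e+09


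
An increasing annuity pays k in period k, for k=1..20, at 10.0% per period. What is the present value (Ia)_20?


(Ia)_n = sum_{k=1}^{n} k * v^k, v = 1/(1+i)
v = 0.909091
Sum computed term by term:
(Ia)_20 = 63.9205


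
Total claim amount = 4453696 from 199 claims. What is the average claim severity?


severity = total / number
= 4453696 / 199
= 22380.3819


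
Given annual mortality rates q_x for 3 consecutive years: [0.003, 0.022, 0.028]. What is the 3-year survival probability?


p_k = 1 - q_k for each year
Survival = product of (1 - q_k)
= 0.997 * 0.978 * 0.972
= 0.9478


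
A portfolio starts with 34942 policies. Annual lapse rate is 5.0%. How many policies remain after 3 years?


remaining = initial * (1 - lapse)^years
= 34942 * (1 - 0.05)^3
= 34942 * 0.857375
= 29958.3972


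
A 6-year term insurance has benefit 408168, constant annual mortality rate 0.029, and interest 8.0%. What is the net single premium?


NSP = benefit * sum_{k=0}^{n-1} k_p_x * q * v^(k+1)
With constant q=0.029, v=0.925926
Sum = 0.125533
NSP = 408168 * 0.125533
= 51238.5691


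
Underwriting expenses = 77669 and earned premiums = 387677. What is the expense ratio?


Expense ratio = expenses / premiums
= 77669 / 387677
= 0.2003


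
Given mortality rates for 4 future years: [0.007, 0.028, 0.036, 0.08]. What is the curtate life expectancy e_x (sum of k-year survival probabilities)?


e_x = sum_{k=1}^{n} k_p_x
k_p_x values:
  1_p_x = 0.993
  2_p_x = 0.965196
  3_p_x = 0.930449
  4_p_x = 0.856013
e_x = 3.7447


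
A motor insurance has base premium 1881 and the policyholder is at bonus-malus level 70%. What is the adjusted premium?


adjusted = base * BM_level / 100
= 1881 * 70 / 100
= 1881 * 0.7
= 1316.7


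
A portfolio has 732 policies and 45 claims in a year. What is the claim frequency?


frequency = claims / policies
= 45 / 732
= 0.0615


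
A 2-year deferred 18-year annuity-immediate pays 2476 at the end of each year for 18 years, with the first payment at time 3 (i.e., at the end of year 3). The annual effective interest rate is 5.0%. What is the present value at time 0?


PV at time 2 of the 18-year annuity-immediate:
a_n = 2476 * (1-(1+0.05)^(-18))/0.05 = 28943.4172
Discount back 2 years to time 0:
PV = 28943.4172 * (1+0.05)^(-2)
= 28943.4172 * 0.907029
= 26252.5326


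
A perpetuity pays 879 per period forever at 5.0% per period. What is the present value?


PV = PMT / i
= 879 / 0.05
= 17580.0


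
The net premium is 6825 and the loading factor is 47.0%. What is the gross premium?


Gross = net * (1 + loading)
= 6825 * (1 + 0.47)
= 6825 * 1.47
= 10032.75


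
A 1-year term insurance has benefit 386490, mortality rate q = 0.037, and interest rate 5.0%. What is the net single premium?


NSP = benefit * q * v
v = 1/(1+i) = 0.952381
NSP = 386490 * 0.037 * 0.952381
= 13619.1714


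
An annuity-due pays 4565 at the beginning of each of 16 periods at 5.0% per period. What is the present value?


PV_due = PMT * (1-(1+i)^(-n))/i * (1+i)
PV_immediate = 49474.418
PV_due = 49474.418 * 1.05
= 51948.1389


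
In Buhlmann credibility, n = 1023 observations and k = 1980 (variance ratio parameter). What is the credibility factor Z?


Z = n / (n + k)
= 1023 / (1023 + 1980)
= 1023 / 3003
= 0.3407


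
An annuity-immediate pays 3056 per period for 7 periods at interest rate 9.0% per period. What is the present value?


PV = PMT * (1 - (1+i)^(-n)) / i
= 3056 * (1 - (1+0.09)^(-7)) / 0.09
= 3056 * (1 - 0.547034) / 0.09
= 3056 * 5.032953
= 15380.7039


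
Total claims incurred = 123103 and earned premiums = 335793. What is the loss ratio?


Loss ratio = claims / premiums
= 123103 / 335793
= 0.3666


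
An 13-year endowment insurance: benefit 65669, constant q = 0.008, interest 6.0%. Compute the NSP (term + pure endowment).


Term component = 4462.7655
Pure endowment = 13_p_x * v^13 * benefit = 0.900848 * 0.468839 * 65669 = 27735.4932
NSP = 32198.2587


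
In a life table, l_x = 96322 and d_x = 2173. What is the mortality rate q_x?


q_x = d_x / l_x
= 2173 / 96322
= 0.0226


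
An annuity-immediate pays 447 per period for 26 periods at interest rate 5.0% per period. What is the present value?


PV = PMT * (1 - (1+i)^(-n)) / i
= 447 * (1 - (1+0.05)^(-26)) / 0.05
= 447 * (1 - 0.281241) / 0.05
= 447 * 14.375185
= 6425.7078


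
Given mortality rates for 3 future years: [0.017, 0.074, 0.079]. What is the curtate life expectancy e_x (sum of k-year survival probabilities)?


e_x = sum_{k=1}^{n} k_p_x
k_p_x values:
  1_p_x = 0.983
  2_p_x = 0.910258
  3_p_x = 0.838348
e_x = 2.7316


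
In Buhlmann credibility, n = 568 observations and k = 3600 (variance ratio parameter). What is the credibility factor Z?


Z = n / (n + k)
= 568 / (568 + 3600)
= 568 / 4168
= 0.1363


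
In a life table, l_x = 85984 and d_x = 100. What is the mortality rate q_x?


q_x = d_x / l_x
= 100 / 85984
= 0.0012


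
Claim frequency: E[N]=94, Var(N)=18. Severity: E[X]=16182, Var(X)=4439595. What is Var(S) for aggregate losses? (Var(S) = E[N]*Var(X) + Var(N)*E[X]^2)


Var(S) = E[N]*Var(X) + Var(N)*E[X]^2
= 94*4439595 + 18*16182^2
= 417321930 + 4713428232
= 5.1308e+09


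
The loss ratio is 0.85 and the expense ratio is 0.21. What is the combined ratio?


Combined ratio = loss ratio + expense ratio
= 0.85 + 0.21
= 1.06


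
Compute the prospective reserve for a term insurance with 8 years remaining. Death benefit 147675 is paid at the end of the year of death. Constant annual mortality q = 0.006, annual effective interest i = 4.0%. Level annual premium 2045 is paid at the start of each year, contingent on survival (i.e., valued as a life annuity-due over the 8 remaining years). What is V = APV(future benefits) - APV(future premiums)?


v = 1/(1+i) = 0.961538
APV(future benefits) per unit = sum_{k=0}^{7} k_p_x * q * v^(k+1) = 0.039607
APV(future benefits) = 147675 * 0.039607 = 5848.9925
Life annuity-due factor ä_{x:8} = sum_{k=0}^{7} k_p_x * v^k = 6.865247
APV(future premiums) = 2045 * 6.865247 = 14039.4304
V = 5848.9925 - 14039.4304
= -8190.4379


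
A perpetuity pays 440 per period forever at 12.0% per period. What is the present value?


PV = PMT / i
= 440 / 0.12
= 3666.6667


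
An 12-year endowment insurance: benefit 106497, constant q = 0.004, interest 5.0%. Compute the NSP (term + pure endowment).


Term component = 3702.2343
Pure endowment = 12_p_x * v^12 * benefit = 0.953042 * 0.556837 * 106497 = 56516.8367
NSP = 60219.071


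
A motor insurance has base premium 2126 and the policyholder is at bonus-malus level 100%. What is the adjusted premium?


adjusted = base * BM_level / 100
= 2126 * 100 / 100
= 2126 * 1.0
= 2126.0


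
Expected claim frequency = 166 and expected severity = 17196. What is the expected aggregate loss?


E[S] = E[N] * E[X]
= 166 * 17196
= 2.8545e+06


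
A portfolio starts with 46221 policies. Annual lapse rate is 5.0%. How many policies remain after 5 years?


remaining = initial * (1 - lapse)^years
= 46221 * (1 - 0.05)^5
= 46221 * 0.773781
= 35764.9287


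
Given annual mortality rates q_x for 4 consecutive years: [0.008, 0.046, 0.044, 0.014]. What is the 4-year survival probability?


p_k = 1 - q_k for each year
Survival = product of (1 - q_k)
= 0.992 * 0.954 * 0.956 * 0.986
= 0.8921


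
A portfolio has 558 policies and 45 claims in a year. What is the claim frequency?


frequency = claims / policies
= 45 / 558
= 0.0806


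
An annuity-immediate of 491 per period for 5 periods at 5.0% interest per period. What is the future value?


FV = PMT * ((1+i)^n - 1) / i
= 491 * ((1.05)^5 - 1) / 0.05
= 491 * (1.276282 - 1) / 0.05
= 2713.0849


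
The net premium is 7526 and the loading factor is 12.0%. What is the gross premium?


Gross = net * (1 + loading)
= 7526 * (1 + 0.12)
= 7526 * 1.12
= 8429.12


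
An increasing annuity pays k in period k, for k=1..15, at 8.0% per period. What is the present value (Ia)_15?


(Ia)_n = sum_{k=1}^{n} k * v^k, v = 1/(1+i)
v = 0.925926
Sum computed term by term:
(Ia)_15 = 56.4451


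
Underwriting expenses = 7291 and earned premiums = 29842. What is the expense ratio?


Expense ratio = expenses / premiums
= 7291 / 29842
= 0.2443


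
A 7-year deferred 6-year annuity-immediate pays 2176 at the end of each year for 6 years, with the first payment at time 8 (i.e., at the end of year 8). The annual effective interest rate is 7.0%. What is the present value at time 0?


PV at time 7 of the 6-year annuity-immediate:
a_n = 2176 * (1-(1+0.07)^(-6))/0.07 = 10371.9903
Discount back 7 years to time 0:
PV = 10371.9903 * (1+0.07)^(-7)
= 10371.9903 * 0.62275
= 6459.1543


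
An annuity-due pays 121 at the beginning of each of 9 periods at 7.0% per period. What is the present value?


PV_due = PMT * (1-(1+i)^(-n))/i * (1+i)
PV_immediate = 788.3431
PV_due = 788.3431 * 1.07
= 843.5271


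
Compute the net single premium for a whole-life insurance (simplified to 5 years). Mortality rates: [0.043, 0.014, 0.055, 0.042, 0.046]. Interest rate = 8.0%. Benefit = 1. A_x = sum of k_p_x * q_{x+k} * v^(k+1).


v = 0.925926
Year 0: k_p_x=1.0, q=0.043, term=0.039815
Year 1: k_p_x=0.957, q=0.014, term=0.011487
Year 2: k_p_x=0.943602, q=0.055, term=0.041198
Year 3: k_p_x=0.891704, q=0.042, term=0.027528
Year 4: k_p_x=0.854252, q=0.046, term=0.026744
A_x = 0.1468


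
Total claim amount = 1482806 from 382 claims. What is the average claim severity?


severity = total / number
= 1482806 / 382
= 3881.6911


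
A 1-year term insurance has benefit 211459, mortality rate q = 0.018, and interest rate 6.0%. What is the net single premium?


NSP = benefit * q * v
v = 1/(1+i) = 0.943396
NSP = 211459 * 0.018 * 0.943396
= 3590.8132


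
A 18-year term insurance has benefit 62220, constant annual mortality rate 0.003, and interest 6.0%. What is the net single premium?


NSP = benefit * sum_{k=0}^{n-1} k_p_x * q * v^(k+1)
With constant q=0.003, v=0.943396
Sum = 0.031814
NSP = 62220 * 0.031814
= 1979.4848


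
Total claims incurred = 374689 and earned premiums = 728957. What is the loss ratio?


Loss ratio = claims / premiums
= 374689 / 728957
= 0.514


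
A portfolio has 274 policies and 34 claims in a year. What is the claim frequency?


frequency = claims / policies
= 34 / 274
= 0.1241


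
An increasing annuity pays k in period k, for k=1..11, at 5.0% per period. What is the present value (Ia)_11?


(Ia)_n = sum_{k=1}^{n} k * v^k, v = 1/(1+i)
v = 0.952381
Sum computed term by term:
(Ia)_11 = 45.8053


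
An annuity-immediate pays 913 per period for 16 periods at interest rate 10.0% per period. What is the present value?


PV = PMT * (1 - (1+i)^(-n)) / i
= 913 * (1 - (1+0.1)^(-16)) / 0.1
= 913 * (1 - 0.217629) / 0.1
= 913 * 7.823709
= 7143.046


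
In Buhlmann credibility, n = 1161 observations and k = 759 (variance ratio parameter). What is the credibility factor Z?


Z = n / (n + k)
= 1161 / (1161 + 759)
= 1161 / 1920
= 0.6047


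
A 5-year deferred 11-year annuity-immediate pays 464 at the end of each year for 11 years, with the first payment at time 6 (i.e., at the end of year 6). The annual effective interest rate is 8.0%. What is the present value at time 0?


PV at time 5 of the 11-year annuity-immediate:
a_n = 464 * (1-(1+0.08)^(-11))/0.08 = 3312.4794
Discount back 5 years to time 0:
PV = 3312.4794 * (1+0.08)^(-5)
= 3312.4794 * 0.680583
= 2254.4178


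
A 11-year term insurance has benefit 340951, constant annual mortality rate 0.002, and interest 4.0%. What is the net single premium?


NSP = benefit * sum_{k=0}^{n-1} k_p_x * q * v^(k+1)
With constant q=0.002, v=0.961538
Sum = 0.01736
NSP = 340951 * 0.01736
= 5919.0359


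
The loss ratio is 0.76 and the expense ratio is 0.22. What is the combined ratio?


Combined ratio = loss ratio + expense ratio
= 0.76 + 0.22
= 0.98


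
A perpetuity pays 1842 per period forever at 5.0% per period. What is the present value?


PV = PMT / i
= 1842 / 0.05
= 36840.0


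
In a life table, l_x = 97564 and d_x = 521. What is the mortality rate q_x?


q_x = d_x / l_x
= 521 / 97564
= 0.0053


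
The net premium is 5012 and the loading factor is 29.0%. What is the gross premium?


Gross = net * (1 + loading)
= 5012 * (1 + 0.29)
= 5012 * 1.29
= 6465.48


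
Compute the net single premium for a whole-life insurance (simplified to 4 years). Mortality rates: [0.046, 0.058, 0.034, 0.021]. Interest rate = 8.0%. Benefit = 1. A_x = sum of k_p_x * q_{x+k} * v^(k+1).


v = 0.925926
Year 0: k_p_x=1.0, q=0.046, term=0.042593
Year 1: k_p_x=0.954, q=0.058, term=0.047438
Year 2: k_p_x=0.898668, q=0.034, term=0.024255
Year 3: k_p_x=0.868113, q=0.021, term=0.0134
A_x = 0.1277


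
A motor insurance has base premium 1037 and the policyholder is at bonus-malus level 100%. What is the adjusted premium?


adjusted = base * BM_level / 100
= 1037 * 100 / 100
= 1037 * 1.0
= 1037.0


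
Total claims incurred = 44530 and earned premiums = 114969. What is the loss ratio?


Loss ratio = claims / premiums
= 44530 / 114969
= 0.3873


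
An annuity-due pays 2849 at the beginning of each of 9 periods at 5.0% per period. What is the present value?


PV_due = PMT * (1-(1+i)^(-n))/i * (1+i)
PV_immediate = 20250.184
PV_due = 20250.184 * 1.05
= 21262.6932


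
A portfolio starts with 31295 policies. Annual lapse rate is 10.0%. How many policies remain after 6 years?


remaining = initial * (1 - lapse)^years
= 31295 * (1 - 0.1)^6
= 31295 * 0.531441
= 16631.4461


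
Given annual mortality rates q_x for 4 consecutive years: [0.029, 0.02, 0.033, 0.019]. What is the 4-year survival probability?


p_k = 1 - q_k for each year
Survival = product of (1 - q_k)
= 0.971 * 0.98 * 0.967 * 0.981
= 0.9027


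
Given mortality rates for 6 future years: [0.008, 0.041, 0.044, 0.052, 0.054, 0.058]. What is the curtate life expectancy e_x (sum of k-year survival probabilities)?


e_x = sum_{k=1}^{n} k_p_x
k_p_x values:
  1_p_x = 0.992
  2_p_x = 0.951328
  3_p_x = 0.90947
  4_p_x = 0.862177
  5_p_x = 0.81562
  6_p_x = 0.768314
e_x = 5.2989


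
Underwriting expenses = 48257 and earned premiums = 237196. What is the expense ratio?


Expense ratio = expenses / premiums
= 48257 / 237196
= 0.2034


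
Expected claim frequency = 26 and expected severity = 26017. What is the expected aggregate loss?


E[S] = E[N] * E[X]
= 26 * 26017
= 676442


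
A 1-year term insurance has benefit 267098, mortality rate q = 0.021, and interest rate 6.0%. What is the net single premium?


NSP = benefit * q * v
v = 1/(1+i) = 0.943396
NSP = 267098 * 0.021 * 0.943396
= 5291.5642


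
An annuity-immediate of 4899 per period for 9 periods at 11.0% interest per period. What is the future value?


FV = PMT * ((1+i)^n - 1) / i
= 4899 * ((1.11)^9 - 1) / 0.11
= 4899 * (2.558037 - 1) / 0.11
= 69389.299


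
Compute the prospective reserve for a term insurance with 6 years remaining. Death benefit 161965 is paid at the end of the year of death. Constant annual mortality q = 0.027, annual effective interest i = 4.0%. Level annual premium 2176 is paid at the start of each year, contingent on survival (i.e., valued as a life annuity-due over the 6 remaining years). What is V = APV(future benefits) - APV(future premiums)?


v = 1/(1+i) = 0.961538
APV(future benefits) per unit = sum_{k=0}^{5} k_p_x * q * v^(k+1) = 0.132735
APV(future benefits) = 161965 * 0.132735 = 21498.4097
Life annuity-due factor ä_{x:6} = sum_{k=0}^{5} k_p_x * v^k = 5.112752
APV(future premiums) = 2176 * 5.112752 = 11125.3485
V = 21498.4097 - 11125.3485
= 10373.0611


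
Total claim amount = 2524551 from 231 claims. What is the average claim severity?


severity = total / number
= 2524551 / 231
= 10928.7922


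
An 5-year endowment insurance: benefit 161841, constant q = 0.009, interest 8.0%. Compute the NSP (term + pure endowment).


Term component = 5719.8436
Pure endowment = 5_p_x * v^5 * benefit = 0.955803 * 0.680583 * 161841 = 105278.1024
NSP = 110997.946


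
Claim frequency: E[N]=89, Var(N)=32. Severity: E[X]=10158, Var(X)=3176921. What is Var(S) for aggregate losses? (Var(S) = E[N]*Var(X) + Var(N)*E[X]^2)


Var(S) = E[N]*Var(X) + Var(N)*E[X]^2
= 89*3176921 + 32*10158^2
= 282745969 + 3301918848
= 3.5847e+09


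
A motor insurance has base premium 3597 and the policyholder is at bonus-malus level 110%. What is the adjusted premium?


adjusted = base * BM_level / 100
= 3597 * 110 / 100
= 3597 * 1.1
= 3956.7


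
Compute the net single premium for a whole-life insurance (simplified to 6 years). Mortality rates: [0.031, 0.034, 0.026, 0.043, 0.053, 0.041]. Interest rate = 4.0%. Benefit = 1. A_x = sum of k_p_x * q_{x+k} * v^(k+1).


v = 0.961538
Year 0: k_p_x=1.0, q=0.031, term=0.029808
Year 1: k_p_x=0.969, q=0.034, term=0.03046
Year 2: k_p_x=0.936054, q=0.026, term=0.021636
Year 3: k_p_x=0.911717, q=0.043, term=0.033512
Year 4: k_p_x=0.872513, q=0.053, term=0.038009
Year 5: k_p_x=0.82627, q=0.041, term=0.026774
A_x = 0.1802


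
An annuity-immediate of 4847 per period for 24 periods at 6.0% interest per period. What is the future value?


FV = PMT * ((1+i)^n - 1) / i
= 4847 * ((1.06)^24 - 1) / 0.06
= 4847 * (4.048935 - 1) / 0.06
= 246303.1034


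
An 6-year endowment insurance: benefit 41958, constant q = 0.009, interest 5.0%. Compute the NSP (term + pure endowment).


Term component = 1876.4894
Pure endowment = 6_p_x * v^6 * benefit = 0.947201 * 0.746215 * 41958 = 29656.5694
NSP = 31533.0588


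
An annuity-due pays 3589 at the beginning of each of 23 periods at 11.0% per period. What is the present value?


PV_due = PMT * (1-(1+i)^(-n))/i * (1+i)
PV_immediate = 29668.223
PV_due = 29668.223 * 1.11
= 32931.7275


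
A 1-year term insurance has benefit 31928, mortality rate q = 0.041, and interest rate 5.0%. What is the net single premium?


NSP = benefit * q * v
v = 1/(1+i) = 0.952381
NSP = 31928 * 0.041 * 0.952381
= 1246.7124


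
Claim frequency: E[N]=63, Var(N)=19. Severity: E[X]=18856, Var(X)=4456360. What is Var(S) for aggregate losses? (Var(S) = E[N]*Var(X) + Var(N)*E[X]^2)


Var(S) = E[N]*Var(X) + Var(N)*E[X]^2
= 63*4456360 + 19*18856^2
= 280750680 + 6755425984
= 7.0362e+09


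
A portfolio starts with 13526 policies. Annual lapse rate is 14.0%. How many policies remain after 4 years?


remaining = initial * (1 - lapse)^years
= 13526 * (1 - 0.14)^4
= 13526 * 0.547008
= 7398.8324


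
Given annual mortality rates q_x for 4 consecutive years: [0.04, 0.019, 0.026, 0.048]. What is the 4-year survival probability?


p_k = 1 - q_k for each year
Survival = product of (1 - q_k)
= 0.96 * 0.981 * 0.974 * 0.952
= 0.8732


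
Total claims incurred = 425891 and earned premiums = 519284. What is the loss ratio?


Loss ratio = claims / premiums
= 425891 / 519284
= 0.8202


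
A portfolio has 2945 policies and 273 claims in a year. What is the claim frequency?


frequency = claims / policies
= 273 / 2945
= 0.0927


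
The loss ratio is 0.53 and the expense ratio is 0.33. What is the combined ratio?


Combined ratio = loss ratio + expense ratio
= 0.53 + 0.33
= 0.86


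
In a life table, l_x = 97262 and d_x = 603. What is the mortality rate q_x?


q_x = d_x / l_x
= 603 / 97262
= 0.0062


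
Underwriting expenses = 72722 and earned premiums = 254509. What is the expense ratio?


Expense ratio = expenses / premiums
= 72722 / 254509
= 0.2857


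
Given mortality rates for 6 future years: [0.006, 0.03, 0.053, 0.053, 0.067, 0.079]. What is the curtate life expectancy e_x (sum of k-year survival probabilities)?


e_x = sum_{k=1}^{n} k_p_x
k_p_x values:
  1_p_x = 0.994
  2_p_x = 0.96418
  3_p_x = 0.913078
  4_p_x = 0.864685
  5_p_x = 0.806751
  6_p_x = 0.743018
e_x = 5.2857


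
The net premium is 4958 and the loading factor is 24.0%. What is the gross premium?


Gross = net * (1 + loading)
= 4958 * (1 + 0.24)
= 4958 * 1.24
= 6147.92


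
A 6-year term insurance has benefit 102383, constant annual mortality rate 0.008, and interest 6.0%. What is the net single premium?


NSP = benefit * sum_{k=0}^{n-1} k_p_x * q * v^(k+1)
With constant q=0.008, v=0.943396
Sum = 0.038613
NSP = 102383 * 0.038613
= 3953.2844


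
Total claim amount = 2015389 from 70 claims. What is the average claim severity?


severity = total / number
= 2015389 / 70
= 28791.2714


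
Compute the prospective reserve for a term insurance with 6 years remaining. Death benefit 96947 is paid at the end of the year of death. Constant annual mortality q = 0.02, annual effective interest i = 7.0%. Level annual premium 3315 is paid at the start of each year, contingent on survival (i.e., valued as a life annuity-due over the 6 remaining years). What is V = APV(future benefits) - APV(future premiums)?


v = 1/(1+i) = 0.934579
APV(future benefits) per unit = sum_{k=0}^{5} k_p_x * q * v^(k+1) = 0.09105
APV(future benefits) = 96947 * 0.09105 = 8827.042
Life annuity-due factor ä_{x:6} = sum_{k=0}^{5} k_p_x * v^k = 4.871185
APV(future premiums) = 3315 * 4.871185 = 16147.9774
V = 8827.042 - 16147.9774
= -7320.9354


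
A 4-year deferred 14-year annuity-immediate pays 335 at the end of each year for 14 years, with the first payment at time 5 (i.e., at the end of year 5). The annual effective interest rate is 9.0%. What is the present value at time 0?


PV at time 4 of the 14-year annuity-immediate:
a_n = 335 * (1-(1+0.09)^(-14))/0.09 = 2608.3604
Discount back 4 years to time 0:
PV = 2608.3604 * (1+0.09)^(-4)
= 2608.3604 * 0.708425
= 1847.8283


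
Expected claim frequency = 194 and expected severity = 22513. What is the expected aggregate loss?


E[S] = E[N] * E[X]
= 194 * 22513
= 4.3675e+06


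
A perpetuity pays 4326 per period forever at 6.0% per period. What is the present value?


PV = PMT / i
= 4326 / 0.06
= 72100.0


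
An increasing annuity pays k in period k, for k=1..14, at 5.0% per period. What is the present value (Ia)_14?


(Ia)_n = sum_{k=1}^{n} k * v^k, v = 1/(1+i)
v = 0.952381
Sum computed term by term:
(Ia)_14 = 66.4524


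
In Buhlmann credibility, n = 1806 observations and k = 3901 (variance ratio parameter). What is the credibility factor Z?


Z = n / (n + k)
= 1806 / (1806 + 3901)
= 1806 / 5707
= 0.3165


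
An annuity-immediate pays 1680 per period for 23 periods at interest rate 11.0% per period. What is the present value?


PV = PMT * (1 - (1+i)^(-n)) / i
= 1680 * (1 - (1+0.11)^(-23)) / 0.11
= 1680 * (1 - 0.090693) / 0.11
= 1680 * 8.266432
= 13887.6051


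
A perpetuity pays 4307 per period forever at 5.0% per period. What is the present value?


PV = PMT / i
= 4307 / 0.05
= 86140.0


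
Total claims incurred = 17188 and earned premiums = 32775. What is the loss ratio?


Loss ratio = claims / premiums
= 17188 / 32775
= 0.5244


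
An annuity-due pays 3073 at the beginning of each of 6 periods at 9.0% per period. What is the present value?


PV_due = PMT * (1-(1+i)^(-n))/i * (1+i)
PV_immediate = 13785.2278
PV_due = 13785.2278 * 1.09
= 15025.8983


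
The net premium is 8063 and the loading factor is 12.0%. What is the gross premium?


Gross = net * (1 + loading)
= 8063 * (1 + 0.12)
= 8063 * 1.12
= 9030.56


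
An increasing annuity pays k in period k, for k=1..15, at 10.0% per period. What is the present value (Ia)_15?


(Ia)_n = sum_{k=1}^{n} k * v^k, v = 1/(1+i)
v = 0.909091
Sum computed term by term:
(Ia)_15 = 47.7581


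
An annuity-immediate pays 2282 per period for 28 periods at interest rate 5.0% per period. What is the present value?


PV = PMT * (1 - (1+i)^(-n)) / i
= 2282 * (1 - (1+0.05)^(-28)) / 0.05
= 2282 * (1 - 0.255094) / 0.05
= 2282 * 14.898127
= 33997.5264


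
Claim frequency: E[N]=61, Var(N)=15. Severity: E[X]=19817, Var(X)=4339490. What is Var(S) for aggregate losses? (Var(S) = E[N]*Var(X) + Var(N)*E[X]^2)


Var(S) = E[N]*Var(X) + Var(N)*E[X]^2
= 61*4339490 + 15*19817^2
= 264708890 + 5890702335
= 6.1554e+09


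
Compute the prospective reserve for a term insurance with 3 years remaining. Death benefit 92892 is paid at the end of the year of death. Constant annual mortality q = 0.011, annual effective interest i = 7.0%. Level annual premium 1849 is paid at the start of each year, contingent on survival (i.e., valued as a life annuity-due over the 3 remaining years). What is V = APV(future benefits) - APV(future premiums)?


v = 1/(1+i) = 0.934579
APV(future benefits) per unit = sum_{k=0}^{2} k_p_x * q * v^(k+1) = 0.028565
APV(future benefits) = 92892 * 0.028565 = 2653.4909
Life annuity-due factor ä_{x:3} = sum_{k=0}^{2} k_p_x * v^k = 2.778628
APV(future premiums) = 1849 * 2.778628 = 5137.6829
V = 2653.4909 - 5137.6829
= -2484.192


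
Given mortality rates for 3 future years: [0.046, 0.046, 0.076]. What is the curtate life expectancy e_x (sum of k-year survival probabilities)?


e_x = sum_{k=1}^{n} k_p_x
k_p_x values:
  1_p_x = 0.954
  2_p_x = 0.910116
  3_p_x = 0.840947
e_x = 2.7051


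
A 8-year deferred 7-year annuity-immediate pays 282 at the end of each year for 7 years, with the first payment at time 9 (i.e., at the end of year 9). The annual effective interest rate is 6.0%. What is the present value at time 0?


PV at time 8 of the 7-year annuity-immediate:
a_n = 282 * (1-(1+0.06)^(-7))/0.06 = 1574.2316
Discount back 8 years to time 0:
PV = 1574.2316 * (1+0.06)^(-8)
= 1574.2316 * 0.627412
= 987.6924


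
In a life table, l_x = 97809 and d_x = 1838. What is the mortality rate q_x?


q_x = d_x / l_x
= 1838 / 97809
= 0.0188


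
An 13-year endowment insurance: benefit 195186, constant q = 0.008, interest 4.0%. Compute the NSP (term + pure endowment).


Term component = 14930.8755
Pure endowment = 13_p_x * v^13 * benefit = 0.900848 * 0.600574 * 195186 = 105600.7472
NSP = 120531.6227


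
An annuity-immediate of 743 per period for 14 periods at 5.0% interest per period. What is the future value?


FV = PMT * ((1+i)^n - 1) / i
= 743 * ((1.05)^14 - 1) / 0.05
= 743 * (1.979932 - 1) / 0.05
= 14561.7836


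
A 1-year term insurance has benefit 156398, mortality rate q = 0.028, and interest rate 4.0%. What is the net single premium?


NSP = benefit * q * v
v = 1/(1+i) = 0.961538
NSP = 156398 * 0.028 * 0.961538
= 4210.7154


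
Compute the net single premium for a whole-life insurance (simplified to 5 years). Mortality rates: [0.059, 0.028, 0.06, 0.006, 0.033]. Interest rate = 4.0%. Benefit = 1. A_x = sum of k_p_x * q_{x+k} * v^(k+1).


v = 0.961538
Year 0: k_p_x=1.0, q=0.059, term=0.056731
Year 1: k_p_x=0.941, q=0.028, term=0.02436
Year 2: k_p_x=0.914652, q=0.06, term=0.048787
Year 3: k_p_x=0.859773, q=0.006, term=0.00441
Year 4: k_p_x=0.854614, q=0.033, term=0.02318
A_x = 0.1575


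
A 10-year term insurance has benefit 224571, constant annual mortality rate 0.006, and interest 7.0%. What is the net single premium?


NSP = benefit * sum_{k=0}^{n-1} k_p_x * q * v^(k+1)
With constant q=0.006, v=0.934579
Sum = 0.041159
NSP = 224571 * 0.041159
= 9243.0087


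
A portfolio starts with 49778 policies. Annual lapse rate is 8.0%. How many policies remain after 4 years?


remaining = initial * (1 - lapse)^years
= 49778 * (1 - 0.08)^4
= 49778 * 0.716393
= 35660.6088


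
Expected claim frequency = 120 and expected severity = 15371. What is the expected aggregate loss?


E[S] = E[N] * E[X]
= 120 * 15371
= 1.8445e+06


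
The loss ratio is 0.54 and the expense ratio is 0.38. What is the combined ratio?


Combined ratio = loss ratio + expense ratio
= 0.54 + 0.38
= 0.92


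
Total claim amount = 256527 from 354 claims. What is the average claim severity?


severity = total / number
= 256527 / 354
= 724.6525


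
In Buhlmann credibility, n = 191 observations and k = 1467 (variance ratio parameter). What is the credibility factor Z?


Z = n / (n + k)
= 191 / (191 + 1467)
= 191 / 1658
= 0.1152


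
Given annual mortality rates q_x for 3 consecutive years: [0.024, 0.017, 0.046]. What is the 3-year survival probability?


p_k = 1 - q_k for each year
Survival = product of (1 - q_k)
= 0.976 * 0.983 * 0.954
= 0.9153


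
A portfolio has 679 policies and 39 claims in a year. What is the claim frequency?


frequency = claims / policies
= 39 / 679
= 0.0574


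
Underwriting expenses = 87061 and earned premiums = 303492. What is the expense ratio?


Expense ratio = expenses / premiums
= 87061 / 303492
= 0.2869


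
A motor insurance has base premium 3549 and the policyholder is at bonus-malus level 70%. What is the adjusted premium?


adjusted = base * BM_level / 100
= 3549 * 70 / 100
= 3549 * 0.7
= 2484.3


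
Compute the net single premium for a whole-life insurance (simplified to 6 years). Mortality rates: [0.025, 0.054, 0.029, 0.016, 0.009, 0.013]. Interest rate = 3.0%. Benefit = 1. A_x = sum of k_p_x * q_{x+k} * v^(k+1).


v = 0.970874
Year 0: k_p_x=1.0, q=0.025, term=0.024272
Year 1: k_p_x=0.975, q=0.054, term=0.049628
Year 2: k_p_x=0.92235, q=0.029, term=0.024478
Year 3: k_p_x=0.895602, q=0.016, term=0.012732
Year 4: k_p_x=0.881272, q=0.009, term=0.006842
Year 5: k_p_x=0.873341, q=0.013, term=0.009508
A_x = 0.1275


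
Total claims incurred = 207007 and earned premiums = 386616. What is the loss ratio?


Loss ratio = claims / premiums
= 207007 / 386616
= 0.5354


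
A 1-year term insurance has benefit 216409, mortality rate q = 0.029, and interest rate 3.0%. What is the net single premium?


NSP = benefit * q * v
v = 1/(1+i) = 0.970874
NSP = 216409 * 0.029 * 0.970874
= 6093.0689
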